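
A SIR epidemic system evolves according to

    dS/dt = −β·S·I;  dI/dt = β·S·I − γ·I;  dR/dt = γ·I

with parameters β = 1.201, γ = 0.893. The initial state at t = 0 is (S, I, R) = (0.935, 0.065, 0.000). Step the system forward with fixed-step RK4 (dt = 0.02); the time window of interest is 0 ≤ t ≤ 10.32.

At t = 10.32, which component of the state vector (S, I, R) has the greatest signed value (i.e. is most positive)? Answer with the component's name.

largest component: R

t=0.000: state=(0.935, 0.065, 0.000)
step 1 (dt=0.02): k1=(-0.073, 0.015, 0.058), k2=(-0.073, 0.015, 0.058), k3=(-0.073, 0.015, 0.058), k4=(-0.073, 0.015, 0.058); state += dt/6·(k1+2k2+2k3+k4)
t=0.020: state=(0.934, 0.065, 0.001)
t=0.040: state=(0.932, 0.066, 0.002)
t=0.060: state=(0.931, 0.066, 0.004)
continuing one RK4 step at a time; state shown every 25 steps (Δt=0.5):
t=0.500: state=(0.897, 0.072, 0.031)
t=1.000: state=(0.858, 0.078, 0.064)
t=1.500: state=(0.817, 0.083, 0.100)
t=2.000: state=(0.777, 0.085, 0.138)
t=2.500: state=(0.738, 0.086, 0.176)
t=3.000: state=(0.701, 0.085, 0.214)
t=3.500: state=(0.667, 0.082, 0.252)
t=4.000: state=(0.635, 0.077, 0.287)
t=4.500: state=(0.608, 0.072, 0.321)
t=5.000: state=(0.583, 0.066, 0.351)
t=5.500: state=(0.561, 0.059, 0.379)
t=6.000: state=(0.543, 0.053, 0.404)
t=6.500: state=(0.527, 0.047, 0.426)
t=7.000: state=(0.513, 0.041, 0.446)
t=7.500: state=(0.502, 0.035, 0.463)
t=8.000: state=(0.492, 0.031, 0.478)
t=8.500: state=(0.484, 0.026, 0.490)
t=9.000: state=(0.477, 0.022, 0.501)
t=9.500: state=(0.471, 0.019, 0.510)
t=10.000: state=(0.466, 0.016, 0.518)
t=10.320: state=(0.463, 0.014, 0.522)
compare at T: S=0.463, I=0.014, R=0.522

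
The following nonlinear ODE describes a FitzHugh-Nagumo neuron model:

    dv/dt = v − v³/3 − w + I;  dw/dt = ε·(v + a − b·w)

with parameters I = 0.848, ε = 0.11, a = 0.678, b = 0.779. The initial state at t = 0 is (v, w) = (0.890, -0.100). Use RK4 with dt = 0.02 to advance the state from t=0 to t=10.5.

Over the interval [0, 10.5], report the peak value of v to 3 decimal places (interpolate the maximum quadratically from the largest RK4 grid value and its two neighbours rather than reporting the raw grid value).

max v = 1.969

t=0.000: state=(0.890, -0.100)
step 1 (dt=0.02): k1=(1.603, 0.181), k2=(1.604, 0.183), k3=(1.604, 0.183), k4=(1.605, 0.184); state += dt/6·(k1+2k2+2k3+k4)
t=0.020: state=(0.922, -0.096)
t=0.040: state=(0.954, -0.093)
t=0.060: state=(0.986, -0.089)
continuing one RK4 step at a time; state shown every 25 steps (Δt=0.5):
t=0.500: state=(1.604, 0.009)
t=1.000: state=(1.918, 0.142)
t=1.500: state=(1.969, 0.278)
t=2.000: state=(1.946, 0.408)
t=2.500: state=(1.906, 0.531)
t=3.000: state=(1.862, 0.647)
t=3.500: state=(1.817, 0.755)
t=4.000: state=(1.772, 0.857)
t=4.500: state=(1.726, 0.952)
t=5.000: state=(1.680, 1.040)
t=5.500: state=(1.634, 1.122)
t=6.000: state=(1.587, 1.198)
t=6.500: state=(1.539, 1.268)
t=7.000: state=(1.490, 1.333)
t=7.500: state=(1.441, 1.393)
t=8.000: state=(1.390, 1.447)
t=8.500: state=(1.337, 1.496)
t=9.000: state=(1.282, 1.540)
t=9.500: state=(1.224, 1.580)
t=10.000: state=(1.162, 1.614)
t=10.500: state=(1.096, 1.644)
largest grid value and its neighbours: v(1.460)=1.96903, v(1.480)=1.96908, v(1.500)=1.96902
parabola through these three points peaks at t≈1.479 with v≈1.96908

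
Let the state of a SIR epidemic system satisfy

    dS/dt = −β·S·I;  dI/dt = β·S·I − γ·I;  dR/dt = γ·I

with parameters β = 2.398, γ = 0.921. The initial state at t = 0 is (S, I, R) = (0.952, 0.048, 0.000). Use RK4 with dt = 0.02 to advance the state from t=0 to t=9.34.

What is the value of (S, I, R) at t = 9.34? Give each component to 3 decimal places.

t=0.000: state=(0.952, 0.048, 0.000)
step 1 (dt=0.02): k1=(-0.110, 0.065, 0.044), k2=(-0.111, 0.066, 0.045), k3=(-0.111, 0.066, 0.045), k4=(-0.112, 0.067, 0.045); state += dt/6·(k1+2k2+2k3+k4)
t=0.020: state=(0.950, 0.049, 0.001)
t=0.040: state=(0.948, 0.051, 0.002)
t=0.060: state=(0.945, 0.052, 0.003)
continuing one RK4 step at a time; state shown every 25 steps (Δt=0.5):
t=0.500: state=(0.878, 0.091, 0.031)
t=1.000: state=(0.759, 0.154, 0.087)
t=1.500: state=(0.606, 0.221, 0.174)
t=2.000: state=(0.452, 0.262, 0.286)
t=2.500: state=(0.329, 0.263, 0.409)
t=3.000: state=(0.244, 0.233, 0.524)
t=3.500: state=(0.189, 0.190, 0.621)
t=4.000: state=(0.154, 0.147, 0.699)
t=4.500: state=(0.132, 0.110, 0.757)
t=5.000: state=(0.118, 0.081, 0.801)
t=5.500: state=(0.109, 0.058, 0.833)
t=6.000: state=(0.103, 0.042, 0.856)
t=6.500: state=(0.098, 0.030, 0.872)
t=7.000: state=(0.095, 0.021, 0.884)
t=7.500: state=(0.093, 0.015, 0.892)
t=8.000: state=(0.092, 0.010, 0.898)
t=8.500: state=(0.091, 0.007, 0.902)
t=9.000: state=(0.090, 0.005, 0.904)
t=9.340: state=(0.090, 0.004, 0.906)

(S, I, R) = (0.090, 0.004, 0.906)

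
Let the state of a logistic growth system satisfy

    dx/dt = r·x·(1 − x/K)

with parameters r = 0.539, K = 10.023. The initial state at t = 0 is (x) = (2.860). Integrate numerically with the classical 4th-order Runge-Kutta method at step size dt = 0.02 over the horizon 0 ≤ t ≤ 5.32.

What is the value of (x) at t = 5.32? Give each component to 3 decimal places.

(x) = (8.774)

t=0.000: state=(2.860)
step 1 (dt=0.02): k1=(1.102), k2=(1.104), k3=(1.104), k4=(1.107); state += dt/6·(k1+2k2+2k3+k4)
t=0.020: state=(2.882)
t=0.040: state=(2.904)
t=0.060: state=(2.927)
continuing one RK4 step at a time; state shown every 10 steps (Δt=0.2):
t=0.200: state=(3.085)
t=0.400: state=(3.320)
t=0.600: state=(3.564)
t=0.800: state=(3.815)
t=1.000: state=(4.073)
t=1.200: state=(4.336)
t=1.400: state=(4.603)
t=1.600: state=(4.872)
t=1.800: state=(5.142)
t=2.000: state=(5.411)
t=2.200: state=(5.678)
t=2.400: state=(5.941)
t=2.600: state=(6.199)
t=2.800: state=(6.451)
t=3.000: state=(6.695)
t=3.200: state=(6.930)
t=3.400: state=(7.156)
t=3.600: state=(7.371)
t=3.800: state=(7.576)
t=4.000: state=(7.770)
t=4.200: state=(7.952)
t=4.400: state=(8.124)
t=4.600: state=(8.284)
t=4.800: state=(8.434)
t=5.000: state=(8.573)
t=5.200: state=(8.701)
t=5.320: state=(8.774)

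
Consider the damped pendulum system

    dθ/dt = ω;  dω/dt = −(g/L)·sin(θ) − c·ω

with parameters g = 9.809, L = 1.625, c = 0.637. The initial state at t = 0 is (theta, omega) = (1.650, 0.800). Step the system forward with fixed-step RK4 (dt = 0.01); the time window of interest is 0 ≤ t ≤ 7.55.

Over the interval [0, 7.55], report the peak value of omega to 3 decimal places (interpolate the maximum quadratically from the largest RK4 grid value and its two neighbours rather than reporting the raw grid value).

t=0.000: state=(1.650, 0.800)
step 1 (dt=0.01): k1=(0.800, -6.527), k2=(0.767, -6.504), k3=(0.767, -6.504), k4=(0.735, -6.482); state += dt/6·(k1+2k2+2k3+k4)
t=0.010: state=(1.658, 0.735)
t=0.020: state=(1.665, 0.670)
t=0.030: state=(1.671, 0.606)
continuing one RK4 step at a time; state shown every 25 steps (Δt=0.25):
t=0.250: state=(1.657, -0.704)
t=0.500: state=(1.316, -1.985)
t=0.750: state=(0.697, -2.860)
t=1.000: state=(-0.041, -2.866)
t=1.250: state=(-0.656, -1.940)
t=1.500: state=(-0.977, -0.612)
t=1.750: state=(-0.968, 0.652)
t=2.000: state=(-0.679, 1.590)
t=2.250: state=(-0.221, 1.959)
t=2.500: state=(0.242, 1.638)
t=2.750: state=(0.557, 0.829)
t=3.000: state=(0.647, -0.106)
t=3.250: state=(0.518, -0.874)
t=3.500: state=(0.241, -1.266)
t=3.750: state=(-0.075, -1.187)
t=4.000: state=(-0.320, -0.722)
t=4.250: state=(-0.422, -0.091)
t=4.500: state=(-0.371, 0.475)
t=4.750: state=(-0.204, 0.807)
t=5.000: state=(0.006, 0.822)
t=5.250: state=(0.183, 0.559)
t=5.500: state=(0.273, 0.148)
t=5.750: state=(0.258, -0.251)
t=6.000: state=(0.159, -0.509)
t=6.250: state=(0.021, -0.559)
t=6.500: state=(-0.103, -0.413)
t=6.750: state=(-0.175, -0.149)
t=7.000: state=(-0.177, 0.125)
t=7.250: state=(-0.119, 0.317)
t=7.500: state=(-0.030, 0.375)
t=7.550: state=(-0.011, 0.369)
largest grid value and its neighbours: omega(2.250)=1.95904, omega(2.260)=1.95920, omega(2.270)=1.95821
parabola through these three points peaks at t≈2.256 with omega≈1.95927

max omega = 1.959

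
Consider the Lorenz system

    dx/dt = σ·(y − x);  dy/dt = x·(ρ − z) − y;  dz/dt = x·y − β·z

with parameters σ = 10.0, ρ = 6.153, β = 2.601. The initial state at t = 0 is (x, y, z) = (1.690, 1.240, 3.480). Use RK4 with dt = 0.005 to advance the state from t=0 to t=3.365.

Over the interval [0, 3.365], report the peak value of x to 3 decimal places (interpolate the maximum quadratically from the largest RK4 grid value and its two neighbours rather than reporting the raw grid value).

max x = 4.910

t=0.000: state=(1.690, 1.240, 3.480)
step 1 (dt=0.005): k1=(-4.500, 3.277, -6.956), k2=(-4.306, 3.268, -6.911), k3=(-4.311, 3.269, -6.911), k4=(-4.121, 3.261, -6.865); state += dt/6·(k1+2k2+2k3+k4)
t=0.005: state=(1.668, 1.256, 3.445)
t=0.010: state=(1.649, 1.273, 3.411)
t=0.015: state=(1.631, 1.289, 3.378)
continuing one RK4 step at a time; state shown every 40 steps (Δt=0.2):
t=0.200: state=(1.688, 1.949, 2.465)
t=0.400: state=(2.500, 3.039, 2.289)
t=0.600: state=(3.764, 4.440, 3.259)
t=0.800: state=(4.822, 5.084, 5.329)
t=1.000: state=(4.586, 4.144, 6.673)
t=1.200: state=(3.564, 3.103, 6.193)
t=1.400: state=(2.964, 2.831, 5.121)
t=1.600: state=(2.971, 3.090, 4.385)
t=1.800: state=(3.360, 3.607, 4.266)
t=2.000: state=(3.846, 4.054, 4.731)
t=2.200: state=(4.083, 4.096, 5.385)
t=2.400: state=(3.923, 3.774, 5.671)
t=2.600: state=(3.607, 3.467, 5.472)
t=2.800: state=(3.425, 3.389, 5.106)
t=3.000: state=(3.454, 3.511, 4.875)
t=3.200: state=(3.612, 3.700, 4.890)
t=3.365: state=(3.742, 3.804, 5.044)
largest grid value and its neighbours: x(0.860)=4.90944, x(0.865)=4.91021, x(0.870)=4.90997
parabola through these three points peaks at t≈0.866 with x≈4.91024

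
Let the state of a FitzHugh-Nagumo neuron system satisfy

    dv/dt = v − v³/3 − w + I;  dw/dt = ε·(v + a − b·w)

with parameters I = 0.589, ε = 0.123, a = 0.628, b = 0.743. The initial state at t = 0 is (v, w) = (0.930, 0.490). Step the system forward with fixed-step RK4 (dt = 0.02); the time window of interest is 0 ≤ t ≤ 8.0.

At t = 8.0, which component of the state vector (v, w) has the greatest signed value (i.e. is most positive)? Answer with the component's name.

t=0.000: state=(0.930, 0.490)
step 1 (dt=0.02): k1=(0.761, 0.147), k2=(0.760, 0.148), k3=(0.760, 0.148), k4=(0.760, 0.148); state += dt/6·(k1+2k2+2k3+k4)
t=0.020: state=(0.945, 0.493)
t=0.040: state=(0.960, 0.496)
t=0.060: state=(0.976, 0.499)
continuing one RK4 step at a time; state shown every 25 steps (Δt=0.5):
t=0.500: state=(1.281, 0.573)
t=1.000: state=(1.503, 0.669)
t=1.500: state=(1.588, 0.771)
t=2.000: state=(1.593, 0.870)
t=2.500: state=(1.562, 0.964)
t=3.000: state=(1.514, 1.051)
t=3.500: state=(1.458, 1.131)
t=4.000: state=(1.397, 1.204)
t=4.500: state=(1.331, 1.270)
t=5.000: state=(1.260, 1.329)
t=5.500: state=(1.184, 1.381)
t=6.000: state=(1.098, 1.426)
t=6.500: state=(1.002, 1.463)
t=7.000: state=(0.889, 1.492)
t=7.500: state=(0.749, 1.513)
t=8.000: state=(0.567, 1.523)
compare at T: v=0.567, w=1.523

largest component: w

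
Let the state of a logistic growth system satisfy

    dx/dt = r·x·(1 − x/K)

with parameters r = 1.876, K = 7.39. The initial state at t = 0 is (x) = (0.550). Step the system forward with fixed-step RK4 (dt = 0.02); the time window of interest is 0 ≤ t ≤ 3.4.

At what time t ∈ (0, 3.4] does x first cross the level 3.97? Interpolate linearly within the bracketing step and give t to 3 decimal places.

t = 1.423

t=0.000: state=(0.550)
step 1 (dt=0.02): k1=(0.955), k2=(0.970), k3=(0.970), k4=(0.986); state += dt/6·(k1+2k2+2k3+k4)
t=0.020: state=(0.569)
t=0.040: state=(0.589)
t=0.060: state=(0.610)
continuing one RK4 step at a time; state shown every 10 steps (Δt=0.2):
t=0.200: state=(0.774)
t=0.400: state=(1.075)
t=0.600: state=(1.468)
t=0.800: state=(1.959)
t=1.000: state=(2.544)
t=1.200: state=(3.200)
t=1.400: state=(3.890)
t=1.420: state=(3.959)
next step: t=1.440: state=(4.028) — x has crossed 3.97
linear interpolation between t=1.420 (3.95929) and t=1.440 (4.02815) → t≈1.423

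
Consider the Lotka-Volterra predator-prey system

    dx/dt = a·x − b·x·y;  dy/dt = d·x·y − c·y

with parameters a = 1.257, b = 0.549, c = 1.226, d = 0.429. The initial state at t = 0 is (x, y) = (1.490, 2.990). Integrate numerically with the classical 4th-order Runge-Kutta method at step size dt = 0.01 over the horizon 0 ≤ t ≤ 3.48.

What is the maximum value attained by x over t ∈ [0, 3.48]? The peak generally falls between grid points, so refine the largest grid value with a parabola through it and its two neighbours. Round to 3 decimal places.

max x = 5.147

t=0.000: state=(1.490, 2.990)
step 1 (dt=0.01): k1=(-0.573, -1.755), k2=(-0.565, -1.753), k3=(-0.565, -1.753), k4=(-0.556, -1.751); state += dt/6·(k1+2k2+2k3+k4)
t=0.010: state=(1.484, 2.972)
t=0.020: state=(1.479, 2.955)
t=0.030: state=(1.474, 2.938)
continuing one RK4 step at a time; state shown every 20 steps (Δt=0.2):
t=0.200: state=(1.406, 2.648)
t=0.400: state=(1.376, 2.334)
t=0.600: state=(1.391, 2.056)
t=0.800: state=(1.446, 1.817)
t=1.000: state=(1.541, 1.616)
t=1.200: state=(1.674, 1.451)
t=1.400: state=(1.850, 1.320)
t=1.600: state=(2.069, 1.222)
t=1.800: state=(2.336, 1.155)
t=2.000: state=(2.652, 1.119)
t=2.200: state=(3.017, 1.116)
t=2.400: state=(3.427, 1.151)
t=2.600: state=(3.867, 1.232)
t=2.800: state=(4.314, 1.369)
t=3.000: state=(4.721, 1.580)
t=3.200: state=(5.025, 1.880)
t=3.400: state=(5.147, 2.279)
t=3.480: state=(5.128, 2.465)
largest grid value and its neighbours: x(3.390)=5.14619, x(3.400)=5.14680, x(3.410)=5.14677
parabola through these three points peaks at t≈3.405 with x≈5.14686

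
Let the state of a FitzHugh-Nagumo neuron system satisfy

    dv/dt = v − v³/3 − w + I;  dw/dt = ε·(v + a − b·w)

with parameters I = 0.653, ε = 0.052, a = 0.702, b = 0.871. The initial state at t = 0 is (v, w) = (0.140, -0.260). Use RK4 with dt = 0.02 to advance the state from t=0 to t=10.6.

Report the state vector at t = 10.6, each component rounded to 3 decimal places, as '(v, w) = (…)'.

(v, w) = (1.619, 0.906)

t=0.000: state=(0.140, -0.260)
step 1 (dt=0.02): k1=(1.052, 0.056), k2=(1.062, 0.056), k3=(1.062, 0.056), k4=(1.072, 0.057); state += dt/6·(k1+2k2+2k3+k4)
t=0.020: state=(0.161, -0.259)
t=0.040: state=(0.183, -0.258)
t=0.060: state=(0.205, -0.257)
continuing one RK4 step at a time; state shown every 25 steps (Δt=0.5):
t=0.500: state=(0.788, -0.225)
t=1.000: state=(1.508, -0.172)
t=1.500: state=(1.892, -0.105)
t=2.000: state=(1.987, -0.035)
t=2.500: state=(1.991, 0.035)
t=3.000: state=(1.974, 0.104)
t=3.500: state=(1.952, 0.170)
t=4.000: state=(1.930, 0.234)
t=4.500: state=(1.906, 0.296)
t=5.000: state=(1.883, 0.356)
t=5.500: state=(1.860, 0.414)
t=6.000: state=(1.837, 0.471)
t=6.500: state=(1.813, 0.525)
t=7.000: state=(1.790, 0.578)
t=7.500: state=(1.767, 0.629)
t=8.000: state=(1.743, 0.678)
t=8.500: state=(1.720, 0.725)
t=9.000: state=(1.696, 0.771)
t=9.500: state=(1.672, 0.815)
t=10.000: state=(1.648, 0.857)
t=10.500: state=(1.624, 0.898)
t=10.600: state=(1.619, 0.906)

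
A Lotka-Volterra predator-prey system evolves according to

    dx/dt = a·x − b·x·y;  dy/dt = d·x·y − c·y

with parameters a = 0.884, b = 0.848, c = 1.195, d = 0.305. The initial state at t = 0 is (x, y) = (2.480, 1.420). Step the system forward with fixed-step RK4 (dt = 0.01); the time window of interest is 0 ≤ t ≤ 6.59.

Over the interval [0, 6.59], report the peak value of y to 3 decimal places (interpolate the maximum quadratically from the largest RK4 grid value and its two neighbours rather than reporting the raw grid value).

max y = 1.787

t=0.000: state=(2.480, 1.420)
step 1 (dt=0.01): k1=(-0.794, -0.623), k2=(-0.786, -0.623), k3=(-0.786, -0.623), k4=(-0.778, -0.623); state += dt/6·(k1+2k2+2k3+k4)
t=0.010: state=(2.472, 1.414)
t=0.020: state=(2.464, 1.408)
t=0.030: state=(2.457, 1.401)
continuing one RK4 step at a time; state shown every 25 steps (Δt=0.25):
t=0.250: state=(2.327, 1.264)
t=0.500: state=(2.256, 1.116)
t=0.750: state=(2.253, 0.983)
t=1.000: state=(2.311, 0.867)
t=1.250: state=(2.424, 0.770)
t=1.500: state=(2.590, 0.692)
t=1.750: state=(2.809, 0.630)
t=2.000: state=(3.081, 0.585)
t=2.250: state=(3.407, 0.555)
t=2.500: state=(3.784, 0.542)
t=2.750: state=(4.208, 0.545)
t=3.000: state=(4.667, 0.567)
t=3.250: state=(5.140, 0.611)
t=3.500: state=(5.593, 0.682)
t=3.750: state=(5.974, 0.787)
t=4.000: state=(6.216, 0.930)
t=4.250: state=(6.248, 1.112)
t=4.500: state=(6.025, 1.319)
t=4.750: state=(5.559, 1.523)
t=5.000: state=(4.929, 1.686)
t=5.250: state=(4.253, 1.775)
t=5.500: state=(3.635, 1.777)
t=5.750: state=(3.131, 1.705)
t=6.000: state=(2.755, 1.582)
t=6.250: state=(2.496, 1.432)
t=6.500: state=(2.336, 1.276)
t=6.590: state=(2.300, 1.221)
largest grid value and its neighbours: y(5.370)=1.78667, y(5.380)=1.78674, y(5.390)=1.78669
parabola through these three points peaks at t≈5.381 with y≈1.78674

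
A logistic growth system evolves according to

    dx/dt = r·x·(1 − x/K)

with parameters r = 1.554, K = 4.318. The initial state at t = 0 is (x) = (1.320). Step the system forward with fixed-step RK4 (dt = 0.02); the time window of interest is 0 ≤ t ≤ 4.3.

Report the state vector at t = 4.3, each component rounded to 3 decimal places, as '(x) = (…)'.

t=0.000: state=(1.320)
step 1 (dt=0.02): k1=(1.424), k2=(1.433), k3=(1.433), k4=(1.441); state += dt/6·(k1+2k2+2k3+k4)
t=0.020: state=(1.349)
t=0.040: state=(1.378)
t=0.060: state=(1.407)
continuing one RK4 step at a time; state shown every 10 steps (Δt=0.2):
t=0.200: state=(1.621)
t=0.400: state=(1.945)
t=0.600: state=(2.280)
t=0.800: state=(2.609)
t=1.000: state=(2.917)
t=1.200: state=(3.194)
t=1.400: state=(3.433)
t=1.600: state=(3.632)
t=1.800: state=(3.793)
t=2.000: state=(3.920)
t=2.200: state=(4.019)
t=2.400: state=(4.095)
t=2.600: state=(4.152)
t=2.800: state=(4.195)
t=3.000: state=(4.227)
t=3.200: state=(4.251)
t=3.400: state=(4.269)
t=3.600: state=(4.282)
t=3.800: state=(4.291)
t=4.000: state=(4.299)
t=4.200: state=(4.304)
t=4.300: state=(4.306)

(x) = (4.306)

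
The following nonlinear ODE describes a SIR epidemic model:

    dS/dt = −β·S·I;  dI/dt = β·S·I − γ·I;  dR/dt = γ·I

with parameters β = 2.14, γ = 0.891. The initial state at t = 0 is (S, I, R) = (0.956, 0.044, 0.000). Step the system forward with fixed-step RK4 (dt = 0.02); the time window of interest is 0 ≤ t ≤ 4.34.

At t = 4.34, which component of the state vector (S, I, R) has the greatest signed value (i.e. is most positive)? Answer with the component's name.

t=0.000: state=(0.956, 0.044, 0.000)
step 1 (dt=0.02): k1=(-0.090, 0.051, 0.039), k2=(-0.091, 0.051, 0.040), k3=(-0.091, 0.051, 0.040), k4=(-0.092, 0.052, 0.040); state += dt/6·(k1+2k2+2k3+k4)
t=0.020: state=(0.954, 0.045, 0.001)
t=0.040: state=(0.952, 0.046, 0.002)
t=0.060: state=(0.950, 0.047, 0.002)
continuing one RK4 step at a time; state shown every 10 steps (Δt=0.2):
t=0.200: state=(0.936, 0.055, 0.009)
t=0.400: state=(0.912, 0.069, 0.020)
t=0.600: state=(0.882, 0.084, 0.033)
t=0.800: state=(0.848, 0.102, 0.050)
t=1.000: state=(0.808, 0.122, 0.070)
t=1.200: state=(0.764, 0.143, 0.093)
t=1.400: state=(0.715, 0.164, 0.121)
t=1.600: state=(0.664, 0.184, 0.152)
t=1.800: state=(0.611, 0.203, 0.186)
t=2.000: state=(0.558, 0.218, 0.224)
t=2.200: state=(0.507, 0.229, 0.264)
t=2.400: state=(0.459, 0.235, 0.305)
t=2.600: state=(0.415, 0.238, 0.347)
t=2.800: state=(0.375, 0.235, 0.390)
t=3.000: state=(0.339, 0.229, 0.431)
t=3.200: state=(0.308, 0.221, 0.471)
t=3.400: state=(0.281, 0.209, 0.510)
t=3.600: state=(0.258, 0.197, 0.546)
t=3.800: state=(0.238, 0.183, 0.580)
t=4.000: state=(0.220, 0.169, 0.611)
t=4.200: state=(0.206, 0.155, 0.640)
t=4.340: state=(0.197, 0.145, 0.658)
compare at T: S=0.197, I=0.145, R=0.658

largest component: R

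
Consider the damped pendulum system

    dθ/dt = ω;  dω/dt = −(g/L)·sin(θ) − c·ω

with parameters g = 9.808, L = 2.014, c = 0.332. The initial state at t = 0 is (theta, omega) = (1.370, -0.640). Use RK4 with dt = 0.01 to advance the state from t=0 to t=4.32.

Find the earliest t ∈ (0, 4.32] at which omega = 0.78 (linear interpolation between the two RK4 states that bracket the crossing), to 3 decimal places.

t = 1.642

t=0.000: state=(1.370, -0.640)
step 1 (dt=0.01): k1=(-0.640, -4.560), k2=(-0.663, -4.549), k3=(-0.663, -4.549), k4=(-0.685, -4.538); state += dt/6·(k1+2k2+2k3+k4)
t=0.010: state=(1.363, -0.685)
t=0.020: state=(1.356, -0.731)
t=0.030: state=(1.349, -0.776)
continuing one RK4 step at a time; state shown every 20 steps (Δt=0.2):
t=0.200: state=(1.154, -1.499)
t=0.400: state=(0.782, -2.179)
t=0.600: state=(0.305, -2.524)
t=0.800: state=(-0.196, -2.408)
t=1.000: state=(-0.630, -1.869)
t=1.200: state=(-0.927, -1.079)
t=1.400: state=(-1.057, -0.214)
t=1.600: state=(-1.015, 0.617)
t=1.640: state=(-0.987, 0.772)
next step: t=1.650: state=(-0.979, 0.810) — omega has crossed 0.78
linear interpolation between t=1.640 (0.77172) and t=1.650 (0.80964) → t≈1.642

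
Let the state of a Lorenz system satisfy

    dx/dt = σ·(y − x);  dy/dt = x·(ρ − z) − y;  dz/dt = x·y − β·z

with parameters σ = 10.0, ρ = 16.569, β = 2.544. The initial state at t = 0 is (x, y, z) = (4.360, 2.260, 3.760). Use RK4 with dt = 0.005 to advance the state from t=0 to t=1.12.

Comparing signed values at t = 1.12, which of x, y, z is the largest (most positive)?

largest component: z

t=0.000: state=(4.360, 2.260, 3.760)
step 1 (dt=0.005): k1=(-21.000, 53.587, 0.288), k2=(-19.135, 52.778, 0.745), k3=(-19.202, 52.835, 0.744), k4=(-17.398, 52.077, 1.188); state += dt/6·(k1+2k2+2k3+k4)
t=0.005: state=(4.264, 2.524, 3.764)
t=0.010: state=(4.186, 2.781, 3.772)
t=0.015: state=(4.123, 3.032, 3.784)
continuing one RK4 step at a time; state shown every 10 steps (Δt=0.05):
t=0.050: state=(4.063, 4.694, 3.987)
t=0.100: state=(4.814, 7.078, 4.730)
t=0.150: state=(6.256, 9.701, 6.350)
t=0.200: state=(8.179, 12.307, 9.355)
t=0.250: state=(10.202, 13.914, 14.001)
t=0.300: state=(11.588, 13.107, 19.426)
t=0.350: state=(11.501, 9.571, 23.407)
t=0.400: state=(9.786, 5.149, 24.311)
t=0.450: state=(7.218, 1.929, 22.781)
t=0.500: state=(4.756, 0.358, 20.356)
t=0.550: state=(2.895, -0.145, 17.935)
t=0.600: state=(1.684, -0.176, 15.774)
t=0.650: state=(0.975, -0.061, 13.882)
t=0.700: state=(0.595, 0.071, 12.224)
t=0.750: state=(0.415, 0.188, 10.767)
t=0.800: state=(0.349, 0.297, 9.485)
t=0.850: state=(0.352, 0.412, 8.358)
t=0.900: state=(0.404, 0.551, 7.368)
t=0.950: state=(0.499, 0.736, 6.502)
t=1.000: state=(0.644, 0.990, 5.748)
t=1.050: state=(0.852, 1.346, 5.102)
t=1.100: state=(1.148, 1.849, 4.568)
t=1.120: state=(1.298, 2.105, 4.388)
compare at T: x=1.298, y=2.105, z=4.388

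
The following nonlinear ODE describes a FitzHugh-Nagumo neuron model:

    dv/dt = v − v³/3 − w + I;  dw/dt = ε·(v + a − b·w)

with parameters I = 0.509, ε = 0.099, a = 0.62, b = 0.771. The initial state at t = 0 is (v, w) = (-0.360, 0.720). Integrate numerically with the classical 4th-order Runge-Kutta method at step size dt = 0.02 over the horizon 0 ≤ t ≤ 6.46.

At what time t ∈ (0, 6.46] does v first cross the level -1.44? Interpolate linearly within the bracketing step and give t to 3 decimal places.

t=0.000: state=(-0.360, 0.720)
step 1 (dt=0.02): k1=(-0.555, -0.029), k2=(-0.560, -0.030), k3=(-0.560, -0.030), k4=(-0.565, -0.030); state += dt/6·(k1+2k2+2k3+k4)
t=0.020: state=(-0.371, 0.719)
t=0.040: state=(-0.383, 0.719)
t=0.060: state=(-0.394, 0.718)
continuing one RK4 step at a time; state shown every 25 steps (Δt=0.5):
t=0.500: state=(-0.694, 0.698)
t=1.000: state=(-1.101, 0.658)
t=1.480: state=(-1.434, 0.604)
next step: t=1.500: state=(-1.445, 0.601) — v has crossed -1.44
linear interpolation between t=1.480 (-1.43404) and t=1.500 (-1.44482) → t≈1.491

t = 1.491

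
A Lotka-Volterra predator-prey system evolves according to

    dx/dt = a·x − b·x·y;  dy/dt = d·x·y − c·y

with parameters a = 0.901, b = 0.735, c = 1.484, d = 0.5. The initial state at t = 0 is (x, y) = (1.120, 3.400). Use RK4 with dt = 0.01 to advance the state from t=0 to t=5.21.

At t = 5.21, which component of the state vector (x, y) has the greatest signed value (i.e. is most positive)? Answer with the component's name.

t=0.000: state=(1.120, 3.400)
step 1 (dt=0.01): k1=(-1.790, -3.142), k2=(-1.763, -3.142), k3=(-1.763, -3.142), k4=(-1.736, -3.142); state += dt/6·(k1+2k2+2k3+k4)
t=0.010: state=(1.102, 3.369)
t=0.020: state=(1.085, 3.337)
t=0.030: state=(1.069, 3.306)
continuing one RK4 step at a time; state shown every 20 steps (Δt=0.2):
t=0.200: state=(0.852, 2.785)
t=0.400: state=(0.706, 2.236)
t=0.600: state=(0.630, 1.776)
t=0.800: state=(0.598, 1.403)
t=1.000: state=(0.596, 1.106)
t=1.200: state=(0.617, 0.874)
t=1.400: state=(0.659, 0.692)
t=1.600: state=(0.721, 0.551)
t=1.800: state=(0.803, 0.442)
t=2.000: state=(0.907, 0.358)
t=2.200: state=(1.035, 0.293)
t=2.400: state=(1.192, 0.243)
t=2.600: state=(1.381, 0.205)
t=2.800: state=(1.608, 0.177)
t=3.000: state=(1.879, 0.157)
t=3.200: state=(2.202, 0.143)
t=3.400: state=(2.583, 0.135)
t=3.600: state=(3.034, 0.133)
t=3.800: state=(3.562, 0.137)
t=4.000: state=(4.177, 0.150)
t=4.200: state=(4.884, 0.175)
t=4.400: state=(5.683, 0.220)
t=4.600: state=(6.553, 0.302)
t=4.800: state=(7.433, 0.451)
t=5.000: state=(8.176, 0.734)
t=5.200: state=(8.488, 1.261)
t=5.210: state=(8.485, 1.296)
compare at T: x=8.485, y=1.296

largest component: x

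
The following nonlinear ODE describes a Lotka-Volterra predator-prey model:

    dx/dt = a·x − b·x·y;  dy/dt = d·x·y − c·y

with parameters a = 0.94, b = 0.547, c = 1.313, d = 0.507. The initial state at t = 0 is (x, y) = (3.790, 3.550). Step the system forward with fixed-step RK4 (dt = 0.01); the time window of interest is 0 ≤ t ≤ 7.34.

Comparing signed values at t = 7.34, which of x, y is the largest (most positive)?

t=0.000: state=(3.790, 3.550)
step 1 (dt=0.01): k1=(-3.797, 2.160), k2=(-3.800, 2.133), k3=(-3.800, 2.132), k4=(-3.803, 2.104); state += dt/6·(k1+2k2+2k3+k4)
t=0.010: state=(3.752, 3.571)
t=0.020: state=(3.714, 3.592)
t=0.030: state=(3.676, 3.612)
continuing one RK4 step at a time; state shown every 25 steps (Δt=0.25):
t=0.250: state=(2.868, 3.895)
t=0.500: state=(2.129, 3.840)
t=0.750: state=(1.626, 3.501)
t=1.000: state=(1.315, 3.033)
t=1.250: state=(1.136, 2.548)
t=1.500: state=(1.046, 2.106)
t=1.750: state=(1.019, 1.728)
t=2.000: state=(1.040, 1.417)
t=2.250: state=(1.103, 1.168)
t=2.500: state=(1.206, 0.974)
t=2.750: state=(1.350, 0.824)
t=3.000: state=(1.538, 0.712)
t=3.250: state=(1.775, 0.633)
t=3.500: state=(2.067, 0.581)
t=3.750: state=(2.420, 0.555)
t=4.000: state=(2.837, 0.558)
t=4.250: state=(3.319, 0.593)
t=4.500: state=(3.852, 0.673)
t=4.750: state=(4.405, 0.817)
t=5.000: state=(4.906, 1.063)
t=5.250: state=(5.233, 1.460)
t=5.500: state=(5.219, 2.048)
t=5.750: state=(4.748, 2.788)
t=6.000: state=(3.903, 3.483)
t=6.250: state=(2.972, 3.875)
t=6.500: state=(2.205, 3.865)
t=6.750: state=(1.675, 3.551)
t=7.000: state=(1.344, 3.091)
t=7.250: state=(1.152, 2.605)
t=7.340: state=(1.108, 2.437)
compare at T: x=1.108, y=2.437

largest component: y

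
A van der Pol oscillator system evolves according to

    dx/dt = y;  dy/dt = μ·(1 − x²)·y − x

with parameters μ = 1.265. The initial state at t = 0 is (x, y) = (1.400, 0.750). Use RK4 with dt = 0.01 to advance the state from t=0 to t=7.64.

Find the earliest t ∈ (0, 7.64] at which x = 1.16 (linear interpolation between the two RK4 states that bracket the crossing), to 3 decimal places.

t=0.000: state=(1.400, 0.750)
step 1 (dt=0.01): k1=(0.750, -2.311), k2=(0.738, -2.310), k3=(0.738, -2.310), k4=(0.727, -2.309); state += dt/6·(k1+2k2+2k3+k4)
t=0.010: state=(1.407, 0.727)
t=0.020: state=(1.415, 0.704)
t=0.030: state=(1.421, 0.681)
continuing one RK4 step at a time; state shown every 25 steps (Δt=0.25):
t=0.250: state=(1.518, 0.214)
t=0.500: state=(1.520, -0.171)
t=0.750: state=(1.443, -0.427)
t=1.000: state=(1.311, -0.623)
t=1.210: state=(1.164, -0.784)
next step: t=1.220: state=(1.156, -0.792) — x has crossed 1.16
linear interpolation between t=1.210 (1.16411) and t=1.220 (1.15624) → t≈1.215

t = 1.215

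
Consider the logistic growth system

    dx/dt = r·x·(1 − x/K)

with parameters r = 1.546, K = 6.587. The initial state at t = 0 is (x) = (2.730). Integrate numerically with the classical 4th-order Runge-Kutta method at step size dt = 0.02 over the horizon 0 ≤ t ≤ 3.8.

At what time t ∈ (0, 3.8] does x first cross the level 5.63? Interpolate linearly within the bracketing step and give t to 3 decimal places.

t=0.000: state=(2.730)
step 1 (dt=0.02): k1=(2.471), k2=(2.478), k3=(2.478), k4=(2.484); state += dt/6·(k1+2k2+2k3+k4)
t=0.020: state=(2.780)
t=0.040: state=(2.829)
t=0.060: state=(2.879)
continuing one RK4 step at a time; state shown every 10 steps (Δt=0.2):
t=0.200: state=(3.234)
t=0.400: state=(3.740)
t=0.600: state=(4.226)
t=0.800: state=(4.671)
t=1.000: state=(5.063)
t=1.200: state=(5.395)
t=1.360: state=(5.618)
next step: t=1.380: state=(5.643) — x has crossed 5.63
linear interpolation between t=1.360 (5.61759) and t=1.380 (5.64288) → t≈1.370

t = 1.370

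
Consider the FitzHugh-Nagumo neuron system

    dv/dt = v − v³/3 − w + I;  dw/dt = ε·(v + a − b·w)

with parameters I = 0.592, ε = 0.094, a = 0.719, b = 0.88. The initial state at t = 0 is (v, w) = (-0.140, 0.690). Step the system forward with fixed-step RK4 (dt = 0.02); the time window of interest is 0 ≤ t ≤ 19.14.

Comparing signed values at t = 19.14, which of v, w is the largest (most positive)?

largest component: v

t=0.000: state=(-0.140, 0.690)
step 1 (dt=0.02): k1=(-0.237, -0.003), k2=(-0.239, -0.003), k3=(-0.239, -0.003), k4=(-0.242, -0.003); state += dt/6·(k1+2k2+2k3+k4)
t=0.020: state=(-0.145, 0.690)
t=0.040: state=(-0.150, 0.690)
t=0.060: state=(-0.155, 0.690)
continuing one RK4 step at a time; state shown every 50 steps (Δt=1):
t=1.000: state=(-0.524, 0.672)
t=2.000: state=(-1.188, 0.607)
t=3.000: state=(-1.586, 0.494)
t=4.000: state=(-1.627, 0.374)
t=5.000: state=(-1.579, 0.264)
t=6.000: state=(-1.514, 0.169)
t=7.000: state=(-1.447, 0.086)
t=8.000: state=(-1.378, 0.017)
t=9.000: state=(-1.308, -0.041)
t=10.000: state=(-1.237, -0.087)
t=11.000: state=(-1.162, -0.124)
t=12.000: state=(-1.083, -0.150)
t=13.000: state=(-0.996, -0.167)
t=14.000: state=(-0.895, -0.174)
t=15.000: state=(-0.769, -0.171)
t=16.000: state=(-0.590, -0.154)
t=17.000: state=(-0.277, -0.118)
t=18.000: state=(0.419, -0.041)
t=19.000: state=(1.537, 0.118)
t=19.140: state=(1.636, 0.146)
compare at T: v=1.636, w=0.146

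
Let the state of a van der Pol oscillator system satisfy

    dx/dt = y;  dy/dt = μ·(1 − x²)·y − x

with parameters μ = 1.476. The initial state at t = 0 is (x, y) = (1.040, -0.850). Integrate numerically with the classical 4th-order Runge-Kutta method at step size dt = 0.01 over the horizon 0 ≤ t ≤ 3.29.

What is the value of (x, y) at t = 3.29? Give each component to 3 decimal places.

(x, y) = (-1.273, 0.769)

t=0.000: state=(1.040, -0.850)
step 1 (dt=0.01): k1=(-0.850, -0.938), k2=(-0.855, -0.944), k3=(-0.855, -0.944), k4=(-0.859, -0.950); state += dt/6·(k1+2k2+2k3+k4)
t=0.010: state=(1.031, -0.859)
t=0.020: state=(1.023, -0.869)
t=0.030: state=(1.014, -0.879)
continuing one RK4 step at a time; state shown every 20 steps (Δt=0.2):
t=0.200: state=(0.849, -1.069)
t=0.400: state=(0.606, -1.383)
t=0.600: state=(0.286, -1.848)
t=0.800: state=(-0.145, -2.488)
t=1.000: state=(-0.706, -3.061)
t=1.200: state=(-1.314, -2.812)
t=1.400: state=(-1.762, -1.588)
t=1.600: state=(-1.960, -0.490)
t=1.800: state=(-1.995, 0.060)
t=2.000: state=(-1.957, 0.291)
t=2.200: state=(-1.887, 0.397)
t=2.400: state=(-1.801, 0.461)
t=2.600: state=(-1.703, 0.514)
t=2.800: state=(-1.595, 0.569)
t=3.000: state=(-1.475, 0.635)
t=3.200: state=(-1.340, 0.721)
t=3.290: state=(-1.273, 0.769)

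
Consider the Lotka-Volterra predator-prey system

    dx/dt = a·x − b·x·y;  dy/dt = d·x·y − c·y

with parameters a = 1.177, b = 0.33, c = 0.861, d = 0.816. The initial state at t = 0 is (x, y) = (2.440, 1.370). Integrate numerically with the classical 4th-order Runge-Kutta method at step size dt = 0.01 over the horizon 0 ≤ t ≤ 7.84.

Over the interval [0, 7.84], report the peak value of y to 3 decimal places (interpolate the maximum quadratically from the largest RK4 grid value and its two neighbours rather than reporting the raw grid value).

t=0.000: state=(2.440, 1.370)
step 1 (dt=0.01): k1=(1.769, 1.548), k2=(1.769, 1.567), k3=(1.769, 1.567), k4=(1.769, 1.586); state += dt/6·(k1+2k2+2k3+k4)
t=0.010: state=(2.458, 1.386)
t=0.020: state=(2.475, 1.402)
t=0.030: state=(2.493, 1.418)
continuing one RK4 step at a time; state shown every 50 steps (Δt=0.5):
t=0.500: state=(3.176, 2.847)
t=1.000: state=(2.715, 6.547)
t=1.500: state=(1.236, 9.467)
t=2.000: state=(0.487, 8.508)
t=2.500: state=(0.257, 6.379)
t=3.000: state=(0.189, 4.529)
t=3.500: state=(0.182, 3.172)
t=4.000: state=(0.211, 2.232)
t=4.500: state=(0.278, 1.600)
t=5.000: state=(0.398, 1.192)
t=5.500: state=(0.602, 0.947)
t=6.000: state=(0.938, 0.838)
t=6.500: state=(1.470, 0.884)
t=7.000: state=(2.240, 1.216)
t=7.500: state=(3.061, 2.349)
t=7.840: state=(3.193, 4.238)
largest grid value and its neighbours: y(1.570)=9.52134, y(1.580)=9.52224, y(1.590)=9.52152
parabola through these three points peaks at t≈1.581 with y≈9.52224

max y = 9.522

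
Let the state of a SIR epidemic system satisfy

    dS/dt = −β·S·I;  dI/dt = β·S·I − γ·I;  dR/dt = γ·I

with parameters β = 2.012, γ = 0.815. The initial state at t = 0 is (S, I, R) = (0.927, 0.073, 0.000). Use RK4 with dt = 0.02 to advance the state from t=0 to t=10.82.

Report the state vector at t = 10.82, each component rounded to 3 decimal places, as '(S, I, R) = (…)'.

t=0.000: state=(0.927, 0.073, 0.000)
step 1 (dt=0.02): k1=(-0.136, 0.077, 0.059), k2=(-0.137, 0.077, 0.060), k3=(-0.137, 0.077, 0.060), k4=(-0.139, 0.078, 0.061); state += dt/6·(k1+2k2+2k3+k4)
t=0.020: state=(0.924, 0.075, 0.001)
t=0.040: state=(0.921, 0.076, 0.002)
t=0.060: state=(0.919, 0.078, 0.004)
continuing one RK4 step at a time; state shown every 25 steps (Δt=0.5):
t=0.500: state=(0.843, 0.119, 0.039)
t=1.000: state=(0.728, 0.174, 0.098)
t=1.500: state=(0.594, 0.226, 0.180)
t=2.000: state=(0.466, 0.255, 0.279)
t=2.500: state=(0.359, 0.257, 0.384)
t=3.000: state=(0.280, 0.235, 0.485)
t=3.500: state=(0.225, 0.201, 0.574)
t=4.000: state=(0.187, 0.164, 0.649)
t=4.500: state=(0.161, 0.130, 0.709)
t=5.000: state=(0.144, 0.101, 0.755)
t=5.500: state=(0.131, 0.077, 0.792)
t=6.000: state=(0.123, 0.058, 0.819)
t=6.500: state=(0.117, 0.044, 0.840)
t=7.000: state=(0.112, 0.033, 0.855)
t=7.500: state=(0.109, 0.024, 0.867)
t=8.000: state=(0.107, 0.018, 0.875)
t=8.500: state=(0.105, 0.013, 0.881)
t=9.000: state=(0.104, 0.010, 0.886)
t=9.500: state=(0.103, 0.007, 0.890)
t=10.000: state=(0.102, 0.005, 0.892)
t=10.500: state=(0.102, 0.004, 0.894)
t=10.820: state=(0.102, 0.003, 0.895)

(S, I, R) = (0.102, 0.003, 0.895)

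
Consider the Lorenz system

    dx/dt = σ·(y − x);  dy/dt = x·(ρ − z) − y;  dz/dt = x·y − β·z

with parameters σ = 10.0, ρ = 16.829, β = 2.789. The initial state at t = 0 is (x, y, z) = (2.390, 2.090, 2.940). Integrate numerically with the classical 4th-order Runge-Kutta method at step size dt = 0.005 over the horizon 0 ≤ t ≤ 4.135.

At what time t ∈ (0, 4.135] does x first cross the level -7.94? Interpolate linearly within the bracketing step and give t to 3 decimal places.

t=0.000: state=(2.390, 2.090, 2.940)
step 1 (dt=0.005): k1=(-3.000, 31.105, -3.205), k2=(-2.147, 30.942, -3.013), k3=(-2.173, 30.971, -3.010), k4=(-1.343, 30.835, -2.817); state += dt/6·(k1+2k2+2k3+k4)
t=0.005: state=(2.379, 2.245, 2.925)
t=0.010: state=(2.376, 2.399, 2.912)
t=0.015: state=(2.381, 2.552, 2.901)
continuing one RK4 step at a time; state shown every 40 steps (Δt=0.2):
t=0.200: state=(6.498, 10.647, 5.878)
t=0.400: state=(11.961, 8.938, 24.984)
t=0.600: state=(2.341, -0.512, 17.118)
t=0.800: state=(0.125, -0.098, 9.758)
t=1.000: state=(-0.031, -0.060, 5.586)
t=1.200: state=(-0.127, -0.214, 3.199)
t=1.400: state=(-0.535, -0.934, 1.859)
t=1.600: state=(-2.447, -4.321, 1.633)
t=1.760: state=(-7.851, -12.870, 6.891)
next step: t=1.765: state=(-8.104, -13.193, 7.312) — x has crossed -7.94
linear interpolation between t=1.760 (-7.85146) and t=1.765 (-8.10417) → t≈1.762

t = 1.762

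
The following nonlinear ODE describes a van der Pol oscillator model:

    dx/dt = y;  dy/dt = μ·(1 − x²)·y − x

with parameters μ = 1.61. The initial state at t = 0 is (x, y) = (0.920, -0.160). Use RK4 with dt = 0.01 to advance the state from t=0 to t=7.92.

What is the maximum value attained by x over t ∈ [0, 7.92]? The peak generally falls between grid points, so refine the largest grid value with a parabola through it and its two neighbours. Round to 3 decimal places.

max x = 2.016

t=0.000: state=(0.920, -0.160)
step 1 (dt=0.01): k1=(-0.160, -0.960), k2=(-0.165, -0.960), k3=(-0.165, -0.960), k4=(-0.170, -0.961); state += dt/6·(k1+2k2+2k3+k4)
t=0.010: state=(0.918, -0.170)
t=0.020: state=(0.917, -0.179)
t=0.030: state=(0.915, -0.189)
continuing one RK4 step at a time; state shown every 50 steps (Δt=0.5):
t=0.500: state=(0.714, -0.689)
t=1.000: state=(0.168, -1.614)
t=1.500: state=(-0.993, -2.776)
t=2.000: state=(-1.860, -0.480)
t=2.500: state=(-1.829, 0.342)
t=3.000: state=(-1.611, 0.514)
t=3.500: state=(-1.312, 0.699)
t=4.000: state=(-0.877, 1.105)
t=4.500: state=(-0.081, 2.288)
t=5.000: state=(1.419, 2.853)
t=5.500: state=(2.016, 0.030)
t=6.000: state=(1.891, -0.388)
t=6.500: state=(1.668, -0.501)
t=7.000: state=(1.383, -0.655)
t=7.500: state=(0.985, -0.987)
t=7.920: state=(0.443, -1.704)
largest grid value and its neighbours: x(5.500)=2.01589, x(5.510)=2.01609, x(5.520)=2.01608
parabola through these three points peaks at t≈5.515 with x≈2.01611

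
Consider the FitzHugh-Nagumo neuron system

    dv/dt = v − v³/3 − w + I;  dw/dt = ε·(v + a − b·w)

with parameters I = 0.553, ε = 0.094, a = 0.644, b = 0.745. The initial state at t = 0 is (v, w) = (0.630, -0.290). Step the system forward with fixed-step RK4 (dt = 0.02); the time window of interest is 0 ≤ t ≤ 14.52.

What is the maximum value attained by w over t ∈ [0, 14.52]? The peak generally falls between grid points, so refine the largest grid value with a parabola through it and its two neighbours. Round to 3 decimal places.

t=0.000: state=(0.630, -0.290)
step 1 (dt=0.02): k1=(1.390, 0.140), k2=(1.397, 0.141), k3=(1.397, 0.141), k4=(1.403, 0.142); state += dt/6·(k1+2k2+2k3+k4)
t=0.020: state=(0.658, -0.287)
t=0.040: state=(0.686, -0.284)
t=0.060: state=(0.715, -0.281)
continuing one RK4 step at a time; state shown every 25 steps (Δt=0.5):
t=0.500: state=(1.343, -0.204)
t=1.000: state=(1.796, -0.094)
t=1.500: state=(1.924, 0.026)
t=2.000: state=(1.925, 0.144)
t=2.500: state=(1.894, 0.257)
t=3.000: state=(1.854, 0.365)
t=3.500: state=(1.812, 0.466)
t=4.000: state=(1.769, 0.563)
t=4.500: state=(1.726, 0.654)
t=5.000: state=(1.681, 0.740)
t=5.500: state=(1.636, 0.821)
t=6.000: state=(1.590, 0.897)
t=6.500: state=(1.543, 0.968)
t=7.000: state=(1.494, 1.035)
t=7.500: state=(1.444, 1.097)
t=8.000: state=(1.391, 1.154)
t=8.500: state=(1.336, 1.207)
t=9.000: state=(1.278, 1.256)
t=9.500: state=(1.215, 1.300)
t=10.000: state=(1.148, 1.339)
t=10.500: state=(1.072, 1.374)
t=11.000: state=(0.986, 1.404)
t=11.500: state=(0.885, 1.429)
t=12.000: state=(0.761, 1.448)
t=12.500: state=(0.598, 1.459)
t=13.000: state=(0.369, 1.461)
t=13.500: state=(0.017, 1.450)
t=14.000: state=(-0.540, 1.419)
t=14.500: state=(-1.267, 1.358)
t=14.520: state=(-1.295, 1.355)
largest grid value and its neighbours: w(12.840)=1.46185, w(12.860)=1.46185, w(12.880)=1.46183
parabola through these three points peaks at t≈12.854 with w≈1.46185

max w = 1.462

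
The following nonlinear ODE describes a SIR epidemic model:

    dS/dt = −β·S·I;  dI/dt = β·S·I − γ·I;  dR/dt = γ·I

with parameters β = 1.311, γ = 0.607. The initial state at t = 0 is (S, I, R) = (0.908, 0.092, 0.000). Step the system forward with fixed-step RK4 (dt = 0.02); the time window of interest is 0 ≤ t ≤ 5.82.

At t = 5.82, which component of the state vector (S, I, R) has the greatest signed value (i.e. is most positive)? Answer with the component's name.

t=0.000: state=(0.908, 0.092, 0.000)
step 1 (dt=0.02): k1=(-0.110, 0.054, 0.056), k2=(-0.110, 0.054, 0.056), k3=(-0.110, 0.054, 0.056), k4=(-0.111, 0.054, 0.056); state += dt/6·(k1+2k2+2k3+k4)
t=0.020: state=(0.906, 0.093, 0.001)
t=0.040: state=(0.904, 0.094, 0.002)
t=0.060: state=(0.901, 0.095, 0.003)
continuing one RK4 step at a time; state shown every 10 steps (Δt=0.2):
t=0.200: state=(0.885, 0.103, 0.012)
t=0.400: state=(0.860, 0.115, 0.025)
t=0.600: state=(0.833, 0.127, 0.040)
t=0.800: state=(0.805, 0.139, 0.056)
t=1.000: state=(0.775, 0.152, 0.074)
t=1.200: state=(0.743, 0.164, 0.093)
t=1.400: state=(0.711, 0.176, 0.113)
t=1.600: state=(0.678, 0.187, 0.135)
t=1.800: state=(0.645, 0.197, 0.159)
t=2.000: state=(0.611, 0.205, 0.183)
t=2.200: state=(0.579, 0.213, 0.209)
t=2.400: state=(0.547, 0.218, 0.235)
t=2.600: state=(0.516, 0.222, 0.261)
t=2.800: state=(0.487, 0.225, 0.289)
t=3.000: state=(0.459, 0.225, 0.316)
t=3.200: state=(0.433, 0.224, 0.343)
t=3.400: state=(0.408, 0.222, 0.370)
t=3.600: state=(0.385, 0.218, 0.397)
t=3.800: state=(0.364, 0.213, 0.423)
t=4.000: state=(0.345, 0.207, 0.449)
t=4.200: state=(0.327, 0.200, 0.473)
t=4.400: state=(0.310, 0.193, 0.497)
t=4.600: state=(0.295, 0.185, 0.520)
t=4.800: state=(0.282, 0.176, 0.542)
t=5.000: state=(0.269, 0.168, 0.563)
t=5.200: state=(0.258, 0.159, 0.583)
t=5.400: state=(0.248, 0.151, 0.602)
t=5.600: state=(0.238, 0.142, 0.619)
t=5.800: state=(0.230, 0.134, 0.636)
t=5.820: state=(0.229, 0.133, 0.638)
compare at T: S=0.229, I=0.133, R=0.638

largest component: R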